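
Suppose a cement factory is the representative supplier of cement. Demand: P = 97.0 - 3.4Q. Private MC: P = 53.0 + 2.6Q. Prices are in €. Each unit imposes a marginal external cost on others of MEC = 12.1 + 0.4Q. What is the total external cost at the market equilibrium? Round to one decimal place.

Market equilibrium (private): 53.0 + 2.6Q = 97.0 - 3.4Q → Q_m = 7.3333.
Total external cost = ∫₀^{Q_m} (12.1 + 0.4Q) dQ = 12.1×7.3333 + ½×0.4×7.3333² = 99.4884.

€99.5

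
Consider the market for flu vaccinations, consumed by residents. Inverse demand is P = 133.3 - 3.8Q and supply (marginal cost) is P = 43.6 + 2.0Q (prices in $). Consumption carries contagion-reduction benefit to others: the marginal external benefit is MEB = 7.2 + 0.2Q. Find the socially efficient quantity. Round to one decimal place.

Social marginal benefit = demand + MEB = 140.5 - 3.6Q.
Set SMB = MC: 140.5 - 3.6Q = 43.6 + 2.0Q → Q* = 17.3036.

Q* = 17.3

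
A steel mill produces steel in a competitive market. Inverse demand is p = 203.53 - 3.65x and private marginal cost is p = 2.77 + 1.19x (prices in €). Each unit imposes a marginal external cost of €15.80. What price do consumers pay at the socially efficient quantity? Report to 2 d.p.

P = €64.05

Social marginal cost = private MC + MEC = 18.57 + 1.19x.
Set SMC = demand: 18.57 + 1.19x = 203.53 - 3.65x → x* = 38.2149.
Consumer price on the demand curve at x*: 203.53 − 3.65×38.2149 = 64.0456.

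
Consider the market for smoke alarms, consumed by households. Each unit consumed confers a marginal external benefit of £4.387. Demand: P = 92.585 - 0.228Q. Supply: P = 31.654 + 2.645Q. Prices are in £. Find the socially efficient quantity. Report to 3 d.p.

Q* = 22.735

Social marginal benefit = demand + MEB = 96.972 - 0.228Q.
Set SMB = MC: 96.972 - 0.228Q = 31.654 + 2.645Q → Q* = 22.7351.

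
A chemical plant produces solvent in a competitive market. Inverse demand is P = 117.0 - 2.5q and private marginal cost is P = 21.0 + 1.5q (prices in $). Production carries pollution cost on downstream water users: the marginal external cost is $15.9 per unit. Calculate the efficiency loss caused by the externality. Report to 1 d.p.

Market equilibrium (private): 21.0 + 1.5q = 117.0 - 2.5q → q_m = 24.0000.
Social marginal cost = private MC + MEC = 36.9 + 1.5q.
Set SMC = demand: 36.9 + 1.5q = 117.0 - 2.5q → q* = 20.0250.
The loss is the area between SMC and demand from q* to q_m; with linear curves that's a triangle of height MEC(q_m).
DWL = ½ × 3.9750 × 15.9000 = 31.6013.

DWL = $31.6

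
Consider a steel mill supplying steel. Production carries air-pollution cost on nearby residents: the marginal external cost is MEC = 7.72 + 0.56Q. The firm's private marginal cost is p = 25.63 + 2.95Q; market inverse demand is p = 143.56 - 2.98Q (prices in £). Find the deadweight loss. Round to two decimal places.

DWL = £27.39

Market equilibrium (private): 25.63 + 2.95Q = 143.56 - 2.98Q → Q_m = 19.8870.
Social marginal cost = private MC + MEC = 33.35 + 3.51Q.
Set SMC = demand: 33.35 + 3.51Q = 143.56 - 2.98Q → Q* = 16.9815.
Height of the DWL triangle at Q_m is SMC(Q_m) − demand(Q_m) = MEC(Q_m) = 18.8567.
DWL = ½ × 2.9055 × 18.8567 = 27.3941.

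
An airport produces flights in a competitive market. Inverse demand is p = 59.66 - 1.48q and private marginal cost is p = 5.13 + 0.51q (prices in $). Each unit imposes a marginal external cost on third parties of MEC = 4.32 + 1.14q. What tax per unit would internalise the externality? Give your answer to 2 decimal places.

Social marginal cost = private MC + MEC = 9.45 + 1.65q.
Set SMC = demand: 9.45 + 1.65q = 59.66 - 1.48q → q* = 16.0415.
The Pigouvian tax equals MEC at q*: 4.32 + 1.14×16.0415 = 22.6073.

tax = $22.61 per unit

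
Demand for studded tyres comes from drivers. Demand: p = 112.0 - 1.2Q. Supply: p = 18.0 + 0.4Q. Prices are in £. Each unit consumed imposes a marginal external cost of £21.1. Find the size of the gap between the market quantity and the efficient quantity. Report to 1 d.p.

Market equilibrium (private): 18.0 + 0.4Q = 112.0 - 1.2Q → Q_m = 58.7500.
Social marginal benefit = demand − MEC = 90.9 - 1.2Q.
Set SMB = MC: 90.9 - 1.2Q = 18.0 + 0.4Q → Q* = 45.5625.
Gap = |58.7500 − 45.5625| = 13.1875.

13.2 units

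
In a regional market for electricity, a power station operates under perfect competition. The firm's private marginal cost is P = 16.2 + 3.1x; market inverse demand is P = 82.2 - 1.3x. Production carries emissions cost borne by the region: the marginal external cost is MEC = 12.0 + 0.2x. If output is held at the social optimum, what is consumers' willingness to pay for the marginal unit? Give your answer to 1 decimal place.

Social marginal cost = private MC + MEC = 28.2 + 3.3x.
Set SMC = demand: 28.2 + 3.3x = 82.2 - 1.3x → x* = 11.7391.
Consumer price on the demand curve at x*: 82.2 − 1.3×11.7391 = 66.9392.

P = 66.9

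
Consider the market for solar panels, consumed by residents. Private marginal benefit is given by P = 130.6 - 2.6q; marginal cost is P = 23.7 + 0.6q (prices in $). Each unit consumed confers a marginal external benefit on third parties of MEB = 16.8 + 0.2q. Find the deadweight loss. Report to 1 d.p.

Market equilibrium (private): 23.7 + 0.6q = 130.6 - 2.6q → q_m = 33.4063.
Social marginal benefit = demand + MEB = 147.4 - 2.4q.
Set SMB = MC: 147.4 - 2.4q = 23.7 + 0.6q → q* = 41.2333.
The welfare-loss triangle has base |q_m − q*| and height MEB(q_m) (the vertical gap between SMB and MC is zero at q* and MEB at q_m).
DWL = ½ × 7.8270 × 23.4813 = 91.8941.

DWL = $91.9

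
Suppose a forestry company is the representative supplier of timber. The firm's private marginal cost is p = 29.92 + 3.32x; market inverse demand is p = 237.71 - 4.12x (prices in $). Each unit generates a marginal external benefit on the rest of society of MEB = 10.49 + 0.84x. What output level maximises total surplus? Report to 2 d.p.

Social marginal cost = private MC − MEB = 19.43 + 2.48x.
Set SMC = demand: 19.43 + 2.48x = 237.71 - 4.12x → x* = 33.0727.

x* = 33.07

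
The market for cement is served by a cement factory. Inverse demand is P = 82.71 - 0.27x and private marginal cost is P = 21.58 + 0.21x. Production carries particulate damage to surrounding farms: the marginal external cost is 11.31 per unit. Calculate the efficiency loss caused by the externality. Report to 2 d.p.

Market equilibrium (private): 21.58 + 0.21x = 82.71 - 0.27x → x_m = 127.3542.
Social marginal cost = private MC + MEC = 32.89 + 0.21x.
Set SMC = demand: 32.89 + 0.21x = 82.71 - 0.27x → x* = 103.7917.
Height of the DWL triangle at x_m is SMC(x_m) − demand(x_m) = MEC(x_m) = 11.3100.
DWL = ½ × 23.5625 × 11.3100 = 133.2459.

DWL = 133.25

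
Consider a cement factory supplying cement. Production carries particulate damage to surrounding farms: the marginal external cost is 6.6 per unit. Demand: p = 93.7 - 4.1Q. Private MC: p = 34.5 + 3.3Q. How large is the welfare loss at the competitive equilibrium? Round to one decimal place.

DWL = 2.9

Market equilibrium (private): 34.5 + 3.3Q = 93.7 - 4.1Q → Q_m = 8.0000.
Social marginal cost = private MC + MEC = 41.1 + 3.3Q.
Set SMC = demand: 41.1 + 3.3Q = 93.7 - 4.1Q → Q* = 7.1081.
Between Q* and Q_m the wedge SMC − demand runs linearly from 0 to MEC(Q_m), so the loss is a triangle.
DWL = ½ × 0.8919 × 6.6000 = 2.9433.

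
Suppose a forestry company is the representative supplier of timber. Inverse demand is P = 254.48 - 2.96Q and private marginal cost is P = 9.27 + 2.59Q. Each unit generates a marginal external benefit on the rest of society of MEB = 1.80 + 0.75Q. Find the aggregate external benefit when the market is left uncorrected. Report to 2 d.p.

Market equilibrium (private): 9.27 + 2.59Q = 254.48 - 2.96Q → Q_m = 44.1820.
Total external benefit = ∫₀^{Q_m} (1.80 + 0.75Q) dQ = 1.80×44.1820 + ½×0.75×44.1820² = 811.5460.

811.55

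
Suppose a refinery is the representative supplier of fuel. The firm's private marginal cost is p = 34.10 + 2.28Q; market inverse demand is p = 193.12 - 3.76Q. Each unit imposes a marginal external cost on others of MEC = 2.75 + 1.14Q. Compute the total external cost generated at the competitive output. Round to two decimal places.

467.50

Market equilibrium (private): 34.10 + 2.28Q = 193.12 - 3.76Q → Q_m = 26.3278.
Total external cost = ∫₀^{Q_m} (2.75 + 1.14Q) dQ = 2.75×26.3278 + ½×1.14×26.3278² = 467.4987.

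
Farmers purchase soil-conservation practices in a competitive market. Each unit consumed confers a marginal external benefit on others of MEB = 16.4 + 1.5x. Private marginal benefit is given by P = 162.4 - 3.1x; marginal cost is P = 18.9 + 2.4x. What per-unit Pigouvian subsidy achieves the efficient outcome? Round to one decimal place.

Social marginal benefit = demand + MEB = 178.8 - 1.6x.
Set SMB = MC: 178.8 - 1.6x = 18.9 + 2.4x → x* = 39.9750.
The Pigouvian subsidy equals MEB at x*: 16.4 + 1.5×39.9750 = 76.3625.

subsidy = 76.4 per unit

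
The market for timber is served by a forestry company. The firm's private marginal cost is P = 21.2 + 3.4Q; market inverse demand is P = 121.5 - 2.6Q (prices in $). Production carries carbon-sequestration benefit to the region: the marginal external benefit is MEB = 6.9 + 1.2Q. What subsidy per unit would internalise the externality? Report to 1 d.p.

subsidy = $33.7 per unit

Social marginal cost = private MC − MEB = 14.3 + 2.2Q.
Set SMC = demand: 14.3 + 2.2Q = 121.5 - 2.6Q → Q* = 22.3333.
The Pigouvian subsidy equals MEB at Q*: 6.9 + 1.2×22.3333 = 33.7000.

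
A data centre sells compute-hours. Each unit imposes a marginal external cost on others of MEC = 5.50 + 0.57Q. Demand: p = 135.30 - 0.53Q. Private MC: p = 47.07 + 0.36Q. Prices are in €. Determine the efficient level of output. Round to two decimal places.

Social marginal cost = private MC + MEC = 52.57 + 0.93Q.
Set SMC = demand: 52.57 + 0.93Q = 135.30 - 0.53Q → Q* = 56.6644.

Q* = 56.66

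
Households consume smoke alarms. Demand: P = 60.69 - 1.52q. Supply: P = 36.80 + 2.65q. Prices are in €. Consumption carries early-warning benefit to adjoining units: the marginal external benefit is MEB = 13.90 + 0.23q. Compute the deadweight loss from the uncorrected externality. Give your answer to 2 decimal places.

DWL = €29.39

Market equilibrium (private): 36.80 + 2.65q = 60.69 - 1.52q → q_m = 5.7290.
Social marginal benefit = demand + MEB = 74.59 - 1.29q.
Set SMB = MC: 74.59 - 1.29q = 36.80 + 2.65q → q* = 9.5914.
Between q* and q_m the wedge SMB − MC runs linearly from 0 to MEB(q_m), so the loss is a triangle.
DWL = ½ × 3.8624 × 15.2177 = 29.3884.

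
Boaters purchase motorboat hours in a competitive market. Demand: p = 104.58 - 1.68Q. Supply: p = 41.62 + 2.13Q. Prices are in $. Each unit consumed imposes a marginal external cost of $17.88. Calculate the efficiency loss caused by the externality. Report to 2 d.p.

DWL = $41.95

Market equilibrium (private): 41.62 + 2.13Q = 104.58 - 1.68Q → Q_m = 16.5249.
Social marginal benefit = demand − MEC = 86.70 - 1.68Q.
Set SMB = MC: 86.70 - 1.68Q = 41.62 + 2.13Q → Q* = 11.8320.
Between Q* and Q_m the wedge MC − SMB runs linearly from 0 to MEC(Q_m), so the loss is a triangle.
DWL = ½ × 4.6929 × 17.8800 = 41.9545.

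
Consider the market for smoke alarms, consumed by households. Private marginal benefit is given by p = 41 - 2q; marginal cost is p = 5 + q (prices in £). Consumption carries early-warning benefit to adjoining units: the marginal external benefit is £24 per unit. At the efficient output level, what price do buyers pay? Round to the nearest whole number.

P = £1

Social marginal benefit = demand + MEB = 65 - 2q.
Set SMB = MC: 65 - 2q = 5 + q → q* = 20.0000.
Consumer price on the demand curve at q*: 41 − 2×20.0000 = 1.0000.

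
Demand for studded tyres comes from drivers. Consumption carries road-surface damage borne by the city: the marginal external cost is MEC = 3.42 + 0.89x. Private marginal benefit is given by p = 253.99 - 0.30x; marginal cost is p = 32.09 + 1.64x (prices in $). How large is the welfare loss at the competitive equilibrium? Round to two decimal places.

Market equilibrium (private): 32.09 + 1.64x = 253.99 - 0.30x → x_m = 114.3814.
Social marginal benefit = demand − MEC = 250.57 - 1.19x.
Set SMB = MC: 250.57 - 1.19x = 32.09 + 1.64x → x* = 77.2014.
The welfare-loss triangle has base |x_m − x*| and height MEC(x_m) (the vertical gap between SMB and MC is zero at x* and MEC at x_m).
DWL = ½ × 37.1800 × 105.2195 = 1956.0305.

DWL = $1956.03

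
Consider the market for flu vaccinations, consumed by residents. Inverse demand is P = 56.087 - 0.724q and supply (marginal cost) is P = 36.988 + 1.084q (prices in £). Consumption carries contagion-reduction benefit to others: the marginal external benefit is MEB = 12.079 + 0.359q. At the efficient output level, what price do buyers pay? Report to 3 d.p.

P = £40.509

Social marginal benefit = demand + MEB = 68.166 - 0.365q.
Set SMB = MC: 68.166 - 0.365q = 36.988 + 1.084q → q* = 21.5169.
Consumer price on the demand curve at q*: 56.087 − 0.724×21.5169 = 40.5088.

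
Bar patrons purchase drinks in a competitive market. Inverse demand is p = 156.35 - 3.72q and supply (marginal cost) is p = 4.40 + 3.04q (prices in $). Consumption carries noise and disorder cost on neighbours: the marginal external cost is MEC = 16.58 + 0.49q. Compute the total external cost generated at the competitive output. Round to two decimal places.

Market equilibrium (private): 4.40 + 3.04q = 156.35 - 3.72q → q_m = 22.4778.
Total external cost = ∫₀^{q_m} (16.58 + 0.49q) dq = 16.58×22.4778 + ½×0.49×22.4778² = 496.4685.

$496.47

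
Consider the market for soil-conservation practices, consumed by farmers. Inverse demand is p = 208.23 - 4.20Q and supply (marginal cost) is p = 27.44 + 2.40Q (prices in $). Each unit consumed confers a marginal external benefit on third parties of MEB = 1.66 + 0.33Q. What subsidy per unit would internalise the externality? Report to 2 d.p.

Social marginal benefit = demand + MEB = 209.89 - 3.87Q.
Set SMB = MC: 209.89 - 3.87Q = 27.44 + 2.40Q → Q* = 29.0989.
The Pigouvian subsidy equals MEB at Q*: 1.66 + 0.33×29.0989 = 11.2626.

subsidy = $11.26 per unit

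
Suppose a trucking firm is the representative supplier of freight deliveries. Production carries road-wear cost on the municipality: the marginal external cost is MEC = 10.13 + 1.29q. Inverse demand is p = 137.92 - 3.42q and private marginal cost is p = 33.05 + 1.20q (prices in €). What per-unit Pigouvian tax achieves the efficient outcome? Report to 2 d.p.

tax = €30.81 per unit

Social marginal cost = private MC + MEC = 43.18 + 2.49q.
Set SMC = demand: 43.18 + 2.49q = 137.92 - 3.42q → q* = 16.0305.
The Pigouvian tax equals MEC at q*: 10.13 + 1.29×16.0305 = 30.8093.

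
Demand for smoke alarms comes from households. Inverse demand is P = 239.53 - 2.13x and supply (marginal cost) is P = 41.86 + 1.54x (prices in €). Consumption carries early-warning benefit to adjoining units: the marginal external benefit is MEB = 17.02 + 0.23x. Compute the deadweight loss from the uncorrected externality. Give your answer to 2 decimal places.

DWL = €125.70

Market equilibrium (private): 41.86 + 1.54x = 239.53 - 2.13x → x_m = 53.8610.
Social marginal benefit = demand + MEB = 256.55 - 1.90x.
Set SMB = MC: 256.55 - 1.90x = 41.86 + 1.54x → x* = 62.4099.
Height of the DWL triangle at x_m is SMB(x_m) − MC(x_m) = MEB(x_m) = 29.4080.
DWL = ½ × 8.5489 × 29.4080 = 125.7030.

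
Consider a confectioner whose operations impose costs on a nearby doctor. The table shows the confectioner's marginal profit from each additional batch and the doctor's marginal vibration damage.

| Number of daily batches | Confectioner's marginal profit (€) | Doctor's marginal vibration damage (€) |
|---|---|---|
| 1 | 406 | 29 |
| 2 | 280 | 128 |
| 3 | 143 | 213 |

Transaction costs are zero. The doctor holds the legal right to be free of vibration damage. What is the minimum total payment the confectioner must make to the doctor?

Efficient level: marginal profit ≥ marginal vibration damage through level 2, so k* = 2.
With the doctor holding the right, the confectioner must at least compensate total damage at k*: 29 + 128 = 157.

€157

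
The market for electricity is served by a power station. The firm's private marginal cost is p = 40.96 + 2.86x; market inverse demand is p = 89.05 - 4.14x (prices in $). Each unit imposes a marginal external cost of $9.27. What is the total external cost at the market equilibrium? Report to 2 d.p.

$63.68

Market equilibrium (private): 40.96 + 2.86x = 89.05 - 4.14x → x_m = 6.8700.
Total external cost = MEC × x_m = 9.27 × 6.8700 = 63.6849.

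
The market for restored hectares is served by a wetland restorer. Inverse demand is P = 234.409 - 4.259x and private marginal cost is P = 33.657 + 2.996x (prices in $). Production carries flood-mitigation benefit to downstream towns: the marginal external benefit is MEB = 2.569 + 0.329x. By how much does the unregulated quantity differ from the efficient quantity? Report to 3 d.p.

Market equilibrium (private): 33.657 + 2.996x = 234.409 - 4.259x → x_m = 27.6708.
Social marginal cost = private MC − MEB = 31.088 + 2.667x.
Set SMC = demand: 31.088 + 2.667x = 234.409 - 4.259x → x* = 29.3562.
Gap = |27.6708 − 29.3562| = 1.6854.

1.685 units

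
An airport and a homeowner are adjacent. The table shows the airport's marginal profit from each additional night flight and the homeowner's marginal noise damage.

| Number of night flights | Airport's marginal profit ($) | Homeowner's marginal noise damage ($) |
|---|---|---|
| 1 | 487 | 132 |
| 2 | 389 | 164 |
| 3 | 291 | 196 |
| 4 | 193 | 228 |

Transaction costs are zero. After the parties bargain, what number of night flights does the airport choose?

3

Bargaining reaches the level where marginal profit last exceeds marginal noise damage.
That holds through level 3 (291 ≥ 196) but not at 4 (193 < 228).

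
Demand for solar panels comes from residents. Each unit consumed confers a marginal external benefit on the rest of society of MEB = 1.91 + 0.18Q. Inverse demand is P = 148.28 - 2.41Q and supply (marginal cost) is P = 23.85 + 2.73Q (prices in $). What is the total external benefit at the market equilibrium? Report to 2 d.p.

Market equilibrium (private): 23.85 + 2.73Q = 148.28 - 2.41Q → Q_m = 24.2082.
Total external benefit = ∫₀^{Q_m} (1.91 + 0.18Q) dQ = 1.91×24.2082 + ½×0.18×24.2082² = 98.9810.

$98.98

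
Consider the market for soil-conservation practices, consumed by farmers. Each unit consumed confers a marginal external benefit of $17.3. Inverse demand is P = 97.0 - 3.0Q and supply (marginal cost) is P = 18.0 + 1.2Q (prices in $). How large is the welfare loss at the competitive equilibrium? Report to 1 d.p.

Market equilibrium (private): 18.0 + 1.2Q = 97.0 - 3.0Q → Q_m = 18.8095.
Social marginal benefit = demand + MEB = 114.3 - 3.0Q.
Set SMB = MC: 114.3 - 3.0Q = 18.0 + 1.2Q → Q* = 22.9286.
Between Q* and Q_m the wedge SMB − MC runs linearly from 0 to MEB(Q_m), so the loss is a triangle.
DWL = ½ × 4.1191 × 17.3000 = 35.6302.

DWL = $35.6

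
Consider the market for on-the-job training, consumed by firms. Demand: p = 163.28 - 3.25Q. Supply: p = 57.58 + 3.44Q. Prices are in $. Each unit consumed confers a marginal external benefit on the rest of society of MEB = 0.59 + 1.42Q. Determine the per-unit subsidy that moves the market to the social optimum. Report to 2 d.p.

subsidy = $29.23 per unit

Social marginal benefit = demand + MEB = 163.87 - 1.83Q.
Set SMB = MC: 163.87 - 1.83Q = 57.58 + 3.44Q → Q* = 20.1689.
The Pigouvian subsidy equals MEB at Q*: 0.59 + 1.42×20.1689 = 29.2298.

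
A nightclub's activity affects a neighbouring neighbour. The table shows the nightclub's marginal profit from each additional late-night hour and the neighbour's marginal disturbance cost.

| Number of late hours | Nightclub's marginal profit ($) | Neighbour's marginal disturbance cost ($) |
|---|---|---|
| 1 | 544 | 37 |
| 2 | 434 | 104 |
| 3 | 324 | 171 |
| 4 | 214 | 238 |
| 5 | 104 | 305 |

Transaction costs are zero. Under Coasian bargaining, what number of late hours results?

3

Bargaining reaches the level where marginal profit last exceeds marginal disturbance cost.
That holds through level 3 (324 ≥ 171) but not at 4 (214 < 238).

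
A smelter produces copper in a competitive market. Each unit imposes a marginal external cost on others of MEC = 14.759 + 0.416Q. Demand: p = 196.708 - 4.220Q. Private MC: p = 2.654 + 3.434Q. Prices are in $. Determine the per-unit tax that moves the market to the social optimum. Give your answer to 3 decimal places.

Social marginal cost = private MC + MEC = 17.413 + 3.850Q.
Set SMC = demand: 17.413 + 3.850Q = 196.708 - 4.220Q → Q* = 22.2175.
The Pigouvian tax equals MEC at Q*: 14.759 + 0.416×22.2175 = 24.0015.

tax = $24.001 per unit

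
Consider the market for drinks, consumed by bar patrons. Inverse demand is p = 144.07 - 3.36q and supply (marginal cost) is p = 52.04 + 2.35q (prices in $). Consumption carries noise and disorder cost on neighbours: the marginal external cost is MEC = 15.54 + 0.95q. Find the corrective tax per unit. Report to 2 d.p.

Social marginal benefit = demand − MEC = 128.53 - 4.31q.
Set SMB = MC: 128.53 - 4.31q = 52.04 + 2.35q → q* = 11.4850.
The Pigouvian tax equals MEC at q*: 15.54 + 0.95×11.4850 = 26.4508.

tax = $26.45 per unit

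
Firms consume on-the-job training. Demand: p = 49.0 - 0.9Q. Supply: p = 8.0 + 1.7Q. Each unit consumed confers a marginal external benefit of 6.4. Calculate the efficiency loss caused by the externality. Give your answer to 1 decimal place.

DWL = 7.9

Market equilibrium (private): 8.0 + 1.7Q = 49.0 - 0.9Q → Q_m = 15.7692.
Social marginal benefit = demand + MEB = 55.4 - 0.9Q.
Set SMB = MC: 55.4 - 0.9Q = 8.0 + 1.7Q → Q* = 18.2308.
The welfare-loss triangle has base |Q_m − Q*| and height MEB(Q_m) (the vertical gap between SMB and MC is zero at Q* and MEB at Q_m).
DWL = ½ × 2.4616 × 6.4000 = 7.8771.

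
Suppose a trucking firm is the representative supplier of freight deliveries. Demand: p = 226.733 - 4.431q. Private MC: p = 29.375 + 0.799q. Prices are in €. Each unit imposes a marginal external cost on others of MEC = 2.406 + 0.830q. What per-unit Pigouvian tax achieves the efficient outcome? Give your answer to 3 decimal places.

tax = €29.107 per unit

Social marginal cost = private MC + MEC = 31.781 + 1.629q.
Set SMC = demand: 31.781 + 1.629q = 226.733 - 4.431q → q* = 32.1703.
The Pigouvian tax equals MEC at q*: 2.406 + 0.830×32.1703 = 29.1073.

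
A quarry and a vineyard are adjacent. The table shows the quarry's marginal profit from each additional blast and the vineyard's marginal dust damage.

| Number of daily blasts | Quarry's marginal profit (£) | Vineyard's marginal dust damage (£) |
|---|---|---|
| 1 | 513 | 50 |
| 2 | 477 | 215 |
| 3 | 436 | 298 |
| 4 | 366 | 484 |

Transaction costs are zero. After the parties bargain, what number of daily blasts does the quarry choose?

Bargaining reaches the level where marginal profit last exceeds marginal dust damage.
That holds through level 3 (436 ≥ 298) but not at 4 (366 < 484).

3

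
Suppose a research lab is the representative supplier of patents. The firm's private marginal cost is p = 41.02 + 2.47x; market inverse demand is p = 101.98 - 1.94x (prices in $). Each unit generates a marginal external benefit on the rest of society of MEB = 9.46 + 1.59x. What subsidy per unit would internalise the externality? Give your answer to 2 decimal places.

Social marginal cost = private MC − MEB = 31.56 + 0.88x.
Set SMC = demand: 31.56 + 0.88x = 101.98 - 1.94x → x* = 24.9716.
The Pigouvian subsidy equals MEB at x*: 9.46 + 1.59×24.9716 = 49.1648.

subsidy = $49.16 per unit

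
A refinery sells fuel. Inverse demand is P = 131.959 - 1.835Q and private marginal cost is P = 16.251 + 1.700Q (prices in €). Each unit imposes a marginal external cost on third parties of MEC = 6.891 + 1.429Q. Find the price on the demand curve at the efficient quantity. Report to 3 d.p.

Social marginal cost = private MC + MEC = 23.142 + 3.129Q.
Set SMC = demand: 23.142 + 3.129Q = 131.959 - 1.835Q → Q* = 21.9212.
Consumer price on the demand curve at Q*: 131.959 − 1.835×21.9212 = 91.7336.

P = €91.734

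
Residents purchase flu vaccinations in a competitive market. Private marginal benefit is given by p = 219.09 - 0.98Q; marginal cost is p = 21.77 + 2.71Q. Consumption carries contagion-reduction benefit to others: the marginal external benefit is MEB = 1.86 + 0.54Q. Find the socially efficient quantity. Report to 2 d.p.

Social marginal benefit = demand + MEB = 220.95 - 0.44Q.
Set SMB = MC: 220.95 - 0.44Q = 21.77 + 2.71Q → Q* = 63.2317.

Q* = 63.23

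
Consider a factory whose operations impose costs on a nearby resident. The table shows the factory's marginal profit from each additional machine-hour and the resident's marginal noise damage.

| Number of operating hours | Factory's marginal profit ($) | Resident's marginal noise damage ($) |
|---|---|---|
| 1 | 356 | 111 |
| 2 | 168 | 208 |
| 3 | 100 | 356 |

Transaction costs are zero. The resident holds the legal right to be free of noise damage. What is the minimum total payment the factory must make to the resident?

Efficient level: marginal profit ≥ marginal noise damage through level 1, so k* = 1.
With the resident holding the right, the factory must at least compensate total damage at k*: 111 = 111.

$111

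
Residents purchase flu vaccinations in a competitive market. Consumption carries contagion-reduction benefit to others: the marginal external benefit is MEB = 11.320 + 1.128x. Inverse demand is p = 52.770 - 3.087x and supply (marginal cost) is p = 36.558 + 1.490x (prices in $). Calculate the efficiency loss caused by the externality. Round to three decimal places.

DWL = $34.004

Market equilibrium (private): 36.558 + 1.490x = 52.770 - 3.087x → x_m = 3.5421.
Social marginal benefit = demand + MEB = 64.090 - 1.959x.
Set SMB = MC: 64.090 - 1.959x = 36.558 + 1.490x → x* = 7.9826.
Height of the DWL triangle at x_m is SMB(x_m) − MC(x_m) = MEB(x_m) = 15.3154.
DWL = ½ × 4.4405 × 15.3154 = 34.0040.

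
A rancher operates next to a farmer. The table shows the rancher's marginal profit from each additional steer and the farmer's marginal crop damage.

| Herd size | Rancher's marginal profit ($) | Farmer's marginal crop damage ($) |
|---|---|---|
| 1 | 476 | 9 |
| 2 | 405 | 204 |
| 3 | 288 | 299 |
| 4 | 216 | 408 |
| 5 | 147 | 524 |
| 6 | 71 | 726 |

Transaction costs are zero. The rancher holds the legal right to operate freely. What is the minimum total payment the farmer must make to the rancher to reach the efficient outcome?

$722

Left alone the rancher would choose level 6 (marginal profit stays positive).
Efficient level: k* = 2 (marginal profit ≥ marginal crop damage through 2).
The farmer must at least cover the rancher's forgone profit from cutting 6→2: 288 + 216 + 147 + 71 = 722.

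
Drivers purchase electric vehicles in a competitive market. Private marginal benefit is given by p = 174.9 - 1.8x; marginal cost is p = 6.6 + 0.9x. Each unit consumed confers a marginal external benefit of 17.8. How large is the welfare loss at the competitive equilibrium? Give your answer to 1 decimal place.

Market equilibrium (private): 6.6 + 0.9x = 174.9 - 1.8x → x_m = 62.3333.
Social marginal benefit = demand + MEB = 192.7 - 1.8x.
Set SMB = MC: 192.7 - 1.8x = 6.6 + 0.9x → x* = 68.9259.
The loss is the area between SMB and MC from x* to x_m; with linear curves that's a triangle of height MEB(x_m).
DWL = ½ × 6.5926 × 17.8000 = 58.6741.

DWL = 58.7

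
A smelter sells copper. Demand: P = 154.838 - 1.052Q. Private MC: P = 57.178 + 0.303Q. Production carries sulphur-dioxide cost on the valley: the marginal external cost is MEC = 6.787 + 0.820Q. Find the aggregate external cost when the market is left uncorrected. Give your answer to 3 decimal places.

Market equilibrium (private): 57.178 + 0.303Q = 154.838 - 1.052Q → Q_m = 72.0738.
Total external cost = ∫₀^{Q_m} (6.787 + 0.820Q) dQ = 6.787×72.0738 + ½×0.820×72.0738² = 2618.9643.

2618.964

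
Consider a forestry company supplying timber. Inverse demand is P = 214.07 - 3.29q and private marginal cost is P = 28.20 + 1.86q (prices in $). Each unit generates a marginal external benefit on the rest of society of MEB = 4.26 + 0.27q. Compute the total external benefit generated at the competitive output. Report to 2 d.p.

Market equilibrium (private): 28.20 + 1.86q = 214.07 - 3.29q → q_m = 36.0913.
Total external benefit = ∫₀^{q_m} (4.26 + 0.27q) dq = 4.26×36.0913 + ½×0.27×36.0913² = 329.5975.

$329.60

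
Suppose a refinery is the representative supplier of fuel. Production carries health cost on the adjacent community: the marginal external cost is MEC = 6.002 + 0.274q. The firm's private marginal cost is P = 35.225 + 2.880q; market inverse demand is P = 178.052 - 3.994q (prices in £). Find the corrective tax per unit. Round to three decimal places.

tax = £11.247 per unit

Social marginal cost = private MC + MEC = 41.227 + 3.154q.
Set SMC = demand: 41.227 + 3.154q = 178.052 - 3.994q → q* = 19.1417.
The Pigouvian tax equals MEC at q*: 6.002 + 0.274×19.1417 = 11.2468.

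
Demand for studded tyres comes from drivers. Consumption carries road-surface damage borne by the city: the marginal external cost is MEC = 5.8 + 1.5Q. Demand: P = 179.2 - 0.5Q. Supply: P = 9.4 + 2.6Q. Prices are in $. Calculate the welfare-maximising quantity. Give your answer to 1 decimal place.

Q* = 35.7

Social marginal benefit = demand − MEC = 173.4 - 2.0Q.
Set SMB = MC: 173.4 - 2.0Q = 9.4 + 2.6Q → Q* = 35.6522.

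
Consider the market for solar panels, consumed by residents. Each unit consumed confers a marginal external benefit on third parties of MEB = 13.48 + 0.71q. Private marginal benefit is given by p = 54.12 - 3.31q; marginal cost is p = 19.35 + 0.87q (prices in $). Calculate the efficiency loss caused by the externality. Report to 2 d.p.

Market equilibrium (private): 19.35 + 0.87q = 54.12 - 3.31q → q_m = 8.3182.
Social marginal benefit = demand + MEB = 67.60 - 2.60q.
Set SMB = MC: 67.60 - 2.60q = 19.35 + 0.87q → q* = 13.9049.
The welfare-loss triangle has base |q_m − q*| and height MEB(q_m) (the vertical gap between SMB and MC is zero at q* and MEB at q_m).
DWL = ½ × 5.5867 × 19.3859 = 54.1516.

DWL = $54.15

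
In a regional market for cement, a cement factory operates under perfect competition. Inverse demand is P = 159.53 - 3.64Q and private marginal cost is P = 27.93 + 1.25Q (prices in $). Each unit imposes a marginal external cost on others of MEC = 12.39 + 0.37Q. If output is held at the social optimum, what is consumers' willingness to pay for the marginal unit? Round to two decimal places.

Social marginal cost = private MC + MEC = 40.32 + 1.62Q.
Set SMC = demand: 40.32 + 1.62Q = 159.53 - 3.64Q → Q* = 22.6635.
Consumer price on the demand curve at Q*: 159.53 − 3.64×22.6635 = 77.0349.

P = $77.03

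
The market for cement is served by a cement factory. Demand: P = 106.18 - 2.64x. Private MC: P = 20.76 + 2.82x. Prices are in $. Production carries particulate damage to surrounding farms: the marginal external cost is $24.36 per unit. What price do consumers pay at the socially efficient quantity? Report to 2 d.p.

P = $76.66

Social marginal cost = private MC + MEC = 45.12 + 2.82x.
Set SMC = demand: 45.12 + 2.82x = 106.18 - 2.64x → x* = 11.1832.
Consumer price on the demand curve at x*: 106.18 − 2.64×11.1832 = 76.6564.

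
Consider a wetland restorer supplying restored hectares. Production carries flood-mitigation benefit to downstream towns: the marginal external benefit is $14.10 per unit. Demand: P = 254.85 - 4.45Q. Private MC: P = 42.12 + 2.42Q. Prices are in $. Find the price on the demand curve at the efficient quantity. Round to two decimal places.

P = $107.92

Social marginal cost = private MC − MEB = 28.02 + 2.42Q.
Set SMC = demand: 28.02 + 2.42Q = 254.85 - 4.45Q → Q* = 33.0175.
Consumer price on the demand curve at Q*: 254.85 − 4.45×33.0175 = 107.9221.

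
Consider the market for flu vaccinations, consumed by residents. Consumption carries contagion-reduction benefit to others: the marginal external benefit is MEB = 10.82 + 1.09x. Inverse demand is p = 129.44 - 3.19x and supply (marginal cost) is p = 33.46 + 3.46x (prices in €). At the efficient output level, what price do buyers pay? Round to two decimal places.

P = €68.16

Social marginal benefit = demand + MEB = 140.26 - 2.10x.
Set SMB = MC: 140.26 - 2.10x = 33.46 + 3.46x → x* = 19.2086.
Consumer price on the demand curve at x*: 129.44 − 3.19×19.2086 = 68.1646.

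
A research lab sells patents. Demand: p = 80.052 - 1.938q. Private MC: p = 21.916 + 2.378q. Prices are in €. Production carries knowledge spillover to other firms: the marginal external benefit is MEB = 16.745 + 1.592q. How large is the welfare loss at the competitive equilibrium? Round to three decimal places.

DWL = €267.695

Market equilibrium (private): 21.916 + 2.378q = 80.052 - 1.938q → q_m = 13.4699.
Social marginal cost = private MC − MEB = 5.171 + 0.786q.
Set SMC = demand: 5.171 + 0.786q = 80.052 - 1.938q → q* = 27.4894.
The loss is the area between SMC and demand from q* to q_m; with linear curves that's a triangle of height MEB(q_m).
DWL = ½ × 14.0195 × 38.1890 = 267.6953.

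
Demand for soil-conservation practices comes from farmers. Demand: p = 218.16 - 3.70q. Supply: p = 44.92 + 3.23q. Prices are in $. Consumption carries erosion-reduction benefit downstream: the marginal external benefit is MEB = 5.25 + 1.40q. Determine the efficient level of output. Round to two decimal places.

Social marginal benefit = demand + MEB = 223.41 - 2.30q.
Set SMB = MC: 223.41 - 2.30q = 44.92 + 3.23q → q* = 32.2767.

q* = 32.28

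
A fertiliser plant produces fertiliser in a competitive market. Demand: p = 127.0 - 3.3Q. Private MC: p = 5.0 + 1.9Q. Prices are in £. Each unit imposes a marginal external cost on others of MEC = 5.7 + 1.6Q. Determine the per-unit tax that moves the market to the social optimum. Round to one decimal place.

Social marginal cost = private MC + MEC = 10.7 + 3.5Q.
Set SMC = demand: 10.7 + 3.5Q = 127.0 - 3.3Q → Q* = 17.1029.
The Pigouvian tax equals MEC at Q*: 5.7 + 1.6×17.1029 = 33.0646.

tax = £33.1 per unit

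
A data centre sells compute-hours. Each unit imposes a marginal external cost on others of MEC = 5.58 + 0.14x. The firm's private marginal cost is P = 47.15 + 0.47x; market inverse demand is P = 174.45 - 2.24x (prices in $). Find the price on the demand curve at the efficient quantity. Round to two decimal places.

P = $78.78

Social marginal cost = private MC + MEC = 52.73 + 0.61x.
Set SMC = demand: 52.73 + 0.61x = 174.45 - 2.24x → x* = 42.7088.
Consumer price on the demand curve at x*: 174.45 − 2.24×42.7088 = 78.7823.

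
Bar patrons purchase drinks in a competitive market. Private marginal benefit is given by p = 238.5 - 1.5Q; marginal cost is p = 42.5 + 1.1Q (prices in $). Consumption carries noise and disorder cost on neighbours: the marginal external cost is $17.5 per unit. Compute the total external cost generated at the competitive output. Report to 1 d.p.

$1319.2

Market equilibrium (private): 42.5 + 1.1Q = 238.5 - 1.5Q → Q_m = 75.3846.
Total external cost = MEC × Q_m = 17.5 × 75.3846 = 1319.2305.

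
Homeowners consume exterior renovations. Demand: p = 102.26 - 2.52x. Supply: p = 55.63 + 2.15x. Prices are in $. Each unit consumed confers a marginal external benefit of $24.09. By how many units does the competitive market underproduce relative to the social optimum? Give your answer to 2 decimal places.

5.16 units

Market equilibrium (private): 55.63 + 2.15x = 102.26 - 2.52x → x_m = 9.9850.
Social marginal benefit = demand + MEB = 126.35 - 2.52x.
Set SMB = MC: 126.35 - 2.52x = 55.63 + 2.15x → x* = 15.1435.
Gap = |9.9850 − 15.1435| = 5.1585.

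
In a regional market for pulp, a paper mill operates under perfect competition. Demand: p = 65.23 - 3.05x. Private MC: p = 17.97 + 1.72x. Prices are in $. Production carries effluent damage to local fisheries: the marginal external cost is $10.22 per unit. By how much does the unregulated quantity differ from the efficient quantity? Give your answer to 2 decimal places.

2.14 units

Market equilibrium (private): 17.97 + 1.72x = 65.23 - 3.05x → x_m = 9.9078.
Social marginal cost = private MC + MEC = 28.19 + 1.72x.
Set SMC = demand: 28.19 + 1.72x = 65.23 - 3.05x → x* = 7.7652.
Gap = |9.9078 − 7.7652| = 2.1426.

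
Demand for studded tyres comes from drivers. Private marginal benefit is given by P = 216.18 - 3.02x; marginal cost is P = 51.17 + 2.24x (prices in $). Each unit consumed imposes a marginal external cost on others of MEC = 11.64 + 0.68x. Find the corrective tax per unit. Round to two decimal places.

tax = $29.20 per unit

Social marginal benefit = demand − MEC = 204.54 - 3.70x.
Set SMB = MC: 204.54 - 3.70x = 51.17 + 2.24x → x* = 25.8199.
The Pigouvian tax equals MEC at x*: 11.64 + 0.68×25.8199 = 29.1975.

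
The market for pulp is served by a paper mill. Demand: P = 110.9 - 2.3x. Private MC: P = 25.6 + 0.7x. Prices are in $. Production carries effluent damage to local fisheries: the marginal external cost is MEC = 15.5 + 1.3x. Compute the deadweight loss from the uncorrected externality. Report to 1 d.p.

DWL = $320.0

Market equilibrium (private): 25.6 + 0.7x = 110.9 - 2.3x → x_m = 28.4333.
Social marginal cost = private MC + MEC = 41.1 + 2.0x.
Set SMC = demand: 41.1 + 2.0x = 110.9 - 2.3x → x* = 16.2326.
The welfare-loss triangle has base |x_m − x*| and height MEC(x_m) (the vertical gap between SMC and demand is zero at x* and MEC at x_m).
DWL = ½ × 12.2007 × 52.4633 = 320.0445.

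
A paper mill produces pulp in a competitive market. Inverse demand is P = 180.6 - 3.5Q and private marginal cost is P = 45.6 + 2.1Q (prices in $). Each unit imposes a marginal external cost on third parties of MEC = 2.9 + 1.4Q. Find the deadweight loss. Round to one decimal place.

DWL = $95.9

Market equilibrium (private): 45.6 + 2.1Q = 180.6 - 3.5Q → Q_m = 24.1071.
Social marginal cost = private MC + MEC = 48.5 + 3.5Q.
Set SMC = demand: 48.5 + 3.5Q = 180.6 - 3.5Q → Q* = 18.8714.
The welfare-loss triangle has base |Q_m − Q*| and height MEC(Q_m) (the vertical gap between SMC and demand is zero at Q* and MEC at Q_m).
DWL = ½ × 5.2357 × 36.6500 = 95.9442.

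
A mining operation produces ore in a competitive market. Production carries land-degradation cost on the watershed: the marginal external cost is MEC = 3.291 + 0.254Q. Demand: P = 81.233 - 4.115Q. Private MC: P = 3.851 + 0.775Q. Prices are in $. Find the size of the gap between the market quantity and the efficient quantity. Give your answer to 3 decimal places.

Market equilibrium (private): 3.851 + 0.775Q = 81.233 - 4.115Q → Q_m = 15.8245.
Social marginal cost = private MC + MEC = 7.142 + 1.029Q.
Set SMC = demand: 7.142 + 1.029Q = 81.233 - 4.115Q → Q* = 14.4034.
Gap = |15.8245 − 14.4034| = 1.4211.

1.421 units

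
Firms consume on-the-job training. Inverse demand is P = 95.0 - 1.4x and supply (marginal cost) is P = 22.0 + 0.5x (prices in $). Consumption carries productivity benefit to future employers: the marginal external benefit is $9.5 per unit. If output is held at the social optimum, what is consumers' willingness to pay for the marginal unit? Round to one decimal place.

Social marginal benefit = demand + MEB = 104.5 - 1.4x.
Set SMB = MC: 104.5 - 1.4x = 22.0 + 0.5x → x* = 43.4211.
Consumer price on the demand curve at x*: 95.0 − 1.4×43.4211 = 34.2105.

P = $34.2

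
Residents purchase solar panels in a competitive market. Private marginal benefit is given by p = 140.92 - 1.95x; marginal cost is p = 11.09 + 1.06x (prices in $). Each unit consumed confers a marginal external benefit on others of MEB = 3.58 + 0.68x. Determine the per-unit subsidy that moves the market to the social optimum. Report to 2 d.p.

Social marginal benefit = demand + MEB = 144.50 - 1.27x.
Set SMB = MC: 144.50 - 1.27x = 11.09 + 1.06x → x* = 57.2575.
The Pigouvian subsidy equals MEB at x*: 3.58 + 0.68×57.2575 = 42.5151.

subsidy = $42.52 per unit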